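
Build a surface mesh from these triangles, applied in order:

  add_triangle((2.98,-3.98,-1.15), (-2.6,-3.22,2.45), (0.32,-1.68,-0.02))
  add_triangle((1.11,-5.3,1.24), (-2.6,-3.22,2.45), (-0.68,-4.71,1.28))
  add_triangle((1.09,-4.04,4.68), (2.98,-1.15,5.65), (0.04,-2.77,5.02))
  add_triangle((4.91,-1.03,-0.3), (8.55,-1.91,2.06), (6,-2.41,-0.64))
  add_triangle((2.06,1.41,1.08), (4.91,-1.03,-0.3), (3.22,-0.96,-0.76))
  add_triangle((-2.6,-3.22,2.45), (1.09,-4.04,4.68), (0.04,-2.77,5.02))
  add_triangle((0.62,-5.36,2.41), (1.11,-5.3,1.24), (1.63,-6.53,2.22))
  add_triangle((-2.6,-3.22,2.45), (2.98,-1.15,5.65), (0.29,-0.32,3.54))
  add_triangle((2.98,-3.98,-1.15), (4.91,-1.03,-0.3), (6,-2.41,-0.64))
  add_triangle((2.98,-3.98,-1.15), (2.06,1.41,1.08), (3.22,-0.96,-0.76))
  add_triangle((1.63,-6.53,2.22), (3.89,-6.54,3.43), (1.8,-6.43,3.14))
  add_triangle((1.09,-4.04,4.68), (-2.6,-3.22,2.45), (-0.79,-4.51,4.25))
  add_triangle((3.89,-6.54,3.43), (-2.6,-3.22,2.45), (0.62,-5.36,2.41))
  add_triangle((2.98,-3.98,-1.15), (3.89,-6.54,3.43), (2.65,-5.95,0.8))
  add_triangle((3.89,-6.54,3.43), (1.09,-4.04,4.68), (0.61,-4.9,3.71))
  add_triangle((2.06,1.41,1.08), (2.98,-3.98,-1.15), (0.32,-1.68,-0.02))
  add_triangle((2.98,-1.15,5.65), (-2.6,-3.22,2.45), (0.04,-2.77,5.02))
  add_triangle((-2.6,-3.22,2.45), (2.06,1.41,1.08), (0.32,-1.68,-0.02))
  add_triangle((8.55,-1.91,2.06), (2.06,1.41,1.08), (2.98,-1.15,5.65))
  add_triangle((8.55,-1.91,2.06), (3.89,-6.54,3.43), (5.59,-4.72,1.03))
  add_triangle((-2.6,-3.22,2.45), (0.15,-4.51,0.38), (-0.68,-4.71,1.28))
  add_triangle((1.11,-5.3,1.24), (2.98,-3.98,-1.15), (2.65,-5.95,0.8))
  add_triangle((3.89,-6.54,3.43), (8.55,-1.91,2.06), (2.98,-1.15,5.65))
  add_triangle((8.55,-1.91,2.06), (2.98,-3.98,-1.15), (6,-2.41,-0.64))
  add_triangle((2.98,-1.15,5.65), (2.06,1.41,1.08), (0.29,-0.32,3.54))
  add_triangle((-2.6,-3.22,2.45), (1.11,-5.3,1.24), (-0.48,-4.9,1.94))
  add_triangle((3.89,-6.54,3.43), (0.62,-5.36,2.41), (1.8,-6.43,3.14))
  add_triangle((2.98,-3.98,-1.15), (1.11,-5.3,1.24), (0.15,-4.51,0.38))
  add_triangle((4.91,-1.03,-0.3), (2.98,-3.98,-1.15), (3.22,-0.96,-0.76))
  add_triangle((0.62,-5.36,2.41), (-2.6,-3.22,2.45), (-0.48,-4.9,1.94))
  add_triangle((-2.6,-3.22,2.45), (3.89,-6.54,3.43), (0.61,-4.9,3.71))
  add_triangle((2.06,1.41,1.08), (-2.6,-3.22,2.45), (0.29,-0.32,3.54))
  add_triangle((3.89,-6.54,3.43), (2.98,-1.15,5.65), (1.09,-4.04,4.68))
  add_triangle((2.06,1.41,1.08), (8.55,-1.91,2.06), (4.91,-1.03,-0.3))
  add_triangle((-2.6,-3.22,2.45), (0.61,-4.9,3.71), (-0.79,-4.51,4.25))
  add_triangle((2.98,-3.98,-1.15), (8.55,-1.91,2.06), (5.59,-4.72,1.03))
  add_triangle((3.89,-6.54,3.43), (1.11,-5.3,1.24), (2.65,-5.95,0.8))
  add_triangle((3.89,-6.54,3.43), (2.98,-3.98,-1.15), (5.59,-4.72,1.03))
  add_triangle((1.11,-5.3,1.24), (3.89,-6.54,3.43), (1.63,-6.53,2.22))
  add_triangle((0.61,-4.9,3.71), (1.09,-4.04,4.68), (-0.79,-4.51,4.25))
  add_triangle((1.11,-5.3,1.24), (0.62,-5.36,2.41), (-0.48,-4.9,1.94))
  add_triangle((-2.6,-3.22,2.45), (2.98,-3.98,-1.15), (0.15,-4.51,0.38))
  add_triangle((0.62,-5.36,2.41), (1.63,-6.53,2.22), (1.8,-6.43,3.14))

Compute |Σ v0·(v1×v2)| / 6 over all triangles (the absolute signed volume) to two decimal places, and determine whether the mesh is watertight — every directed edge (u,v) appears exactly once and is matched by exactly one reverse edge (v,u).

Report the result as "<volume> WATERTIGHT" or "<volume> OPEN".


Per-triangle v0·(v1×v2)/6:
  t1: +0.5560
  t2: +1.9825
  t3: +5.3123
  t4: +2.4591
  t5: +0.5683
  t6: +4.8400
  t7: +0.5752
  t8: +5.5095
  t9: +0.1614
  t10: -2.1134
  t11: +2.0879
  t12: +0.5462
  t13: +4.1051
  t14: +4.6870
  t15: +4.8018
  t16: -1.3804
  t17: -0.2749
  t18: -2.5790
  t19: +13.5467
  t20: +14.8908
  t21: +0.4269
  t22: +1.4582
  t23: +38.1362
  t24: +7.0028
  t25: +2.9826
  t26: +0.0380
  t27: -0.2349
  t28: +2.7408
  t29: +1.3210
  t30: +1.6360
  t31: +3.6991
  t32: -0.9967
  t33: +13.6325
  t34: +4.0078
  t35: +2.0338
  t36: +7.7437
  t37: +3.6741
  t38: +8.8535
  t39: +1.1007
  t40: +2.1897
  t41: +1.1857
  t42: -1.6410
  t43: +0.8701
Σ = +162.1430 → |volume| = 162.14

Directed edges: 129 total; 3 unmatched, e.g. (-0.68,-4.71,1.28)→(1.11,-5.3,1.24) → open.

162.14 OPEN


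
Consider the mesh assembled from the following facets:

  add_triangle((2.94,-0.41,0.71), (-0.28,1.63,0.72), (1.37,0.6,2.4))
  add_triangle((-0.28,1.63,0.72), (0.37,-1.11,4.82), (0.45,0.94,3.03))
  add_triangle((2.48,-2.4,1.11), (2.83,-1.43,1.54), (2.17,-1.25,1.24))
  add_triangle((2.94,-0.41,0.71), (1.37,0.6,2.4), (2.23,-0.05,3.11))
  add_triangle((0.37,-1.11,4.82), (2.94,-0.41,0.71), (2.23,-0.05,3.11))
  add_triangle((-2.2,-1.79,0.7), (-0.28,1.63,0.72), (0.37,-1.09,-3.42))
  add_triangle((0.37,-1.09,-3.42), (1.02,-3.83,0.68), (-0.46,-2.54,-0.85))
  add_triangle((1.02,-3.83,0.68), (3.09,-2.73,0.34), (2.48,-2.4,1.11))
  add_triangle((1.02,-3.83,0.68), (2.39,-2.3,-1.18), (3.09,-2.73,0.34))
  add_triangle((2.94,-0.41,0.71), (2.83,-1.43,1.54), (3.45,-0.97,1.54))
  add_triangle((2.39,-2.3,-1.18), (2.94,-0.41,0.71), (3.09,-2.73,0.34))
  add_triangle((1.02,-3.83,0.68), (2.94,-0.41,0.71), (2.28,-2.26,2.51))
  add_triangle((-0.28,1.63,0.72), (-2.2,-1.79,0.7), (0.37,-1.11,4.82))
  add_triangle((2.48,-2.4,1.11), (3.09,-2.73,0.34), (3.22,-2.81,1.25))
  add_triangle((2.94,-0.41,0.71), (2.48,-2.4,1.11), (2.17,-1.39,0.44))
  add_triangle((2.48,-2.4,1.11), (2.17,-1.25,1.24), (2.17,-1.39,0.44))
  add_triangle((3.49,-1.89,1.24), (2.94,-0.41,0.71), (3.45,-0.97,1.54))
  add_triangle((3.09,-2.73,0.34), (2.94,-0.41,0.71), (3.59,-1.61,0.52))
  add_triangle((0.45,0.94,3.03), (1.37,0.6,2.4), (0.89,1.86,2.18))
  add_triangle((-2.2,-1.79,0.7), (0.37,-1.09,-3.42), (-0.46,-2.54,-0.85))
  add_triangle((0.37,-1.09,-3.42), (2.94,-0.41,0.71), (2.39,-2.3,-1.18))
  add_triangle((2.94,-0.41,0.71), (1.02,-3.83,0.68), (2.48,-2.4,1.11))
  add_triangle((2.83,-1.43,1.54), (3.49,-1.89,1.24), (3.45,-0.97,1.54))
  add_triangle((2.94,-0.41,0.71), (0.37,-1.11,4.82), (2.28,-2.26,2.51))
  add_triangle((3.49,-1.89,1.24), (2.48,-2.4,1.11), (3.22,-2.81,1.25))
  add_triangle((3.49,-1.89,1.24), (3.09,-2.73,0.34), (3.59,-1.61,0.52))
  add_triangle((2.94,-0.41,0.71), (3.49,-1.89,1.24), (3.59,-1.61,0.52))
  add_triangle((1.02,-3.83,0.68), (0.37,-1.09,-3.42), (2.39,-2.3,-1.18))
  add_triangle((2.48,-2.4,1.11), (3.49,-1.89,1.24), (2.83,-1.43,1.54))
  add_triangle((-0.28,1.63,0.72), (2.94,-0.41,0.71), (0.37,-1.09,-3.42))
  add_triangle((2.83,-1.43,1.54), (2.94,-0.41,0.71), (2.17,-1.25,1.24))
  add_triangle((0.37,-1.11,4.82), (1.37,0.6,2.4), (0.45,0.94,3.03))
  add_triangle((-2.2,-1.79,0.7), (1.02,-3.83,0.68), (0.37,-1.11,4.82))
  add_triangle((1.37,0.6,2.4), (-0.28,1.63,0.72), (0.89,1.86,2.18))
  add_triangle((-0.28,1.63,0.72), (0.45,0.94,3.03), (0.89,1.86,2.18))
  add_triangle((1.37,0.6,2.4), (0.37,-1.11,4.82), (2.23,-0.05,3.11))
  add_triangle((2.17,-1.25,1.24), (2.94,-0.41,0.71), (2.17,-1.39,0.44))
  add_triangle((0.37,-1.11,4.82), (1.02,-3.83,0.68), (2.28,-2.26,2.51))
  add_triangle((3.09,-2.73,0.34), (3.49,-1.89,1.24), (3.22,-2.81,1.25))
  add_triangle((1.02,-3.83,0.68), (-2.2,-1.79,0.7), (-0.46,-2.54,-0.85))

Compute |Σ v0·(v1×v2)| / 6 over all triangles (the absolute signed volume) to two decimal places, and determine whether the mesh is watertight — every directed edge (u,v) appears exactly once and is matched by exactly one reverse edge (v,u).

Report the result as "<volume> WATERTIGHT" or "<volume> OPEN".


Per-triangle v0·(v1×v2)/6:
  t1: +1.3077
  t2: +0.7547
  t3: +0.0493
  t4: +0.7321
  t5: +1.9386
  t6: +1.9277
  t7: +2.6876
  t8: +1.2016
  t9: +2.2316
  t10: -0.1534
  t11: +1.5881
  t12: +3.1279
  t13: +3.6900
  t14: +0.1114
  t15: +0.3569
  t16: -0.2655
  t17: +0.3909
  t18: -0.1701
  t19: +0.6472
  t20: +2.1141
  t21: +2.4878
  t22: -0.4870
  t23: +0.2605
  t24: +3.4855
  t25: +0.0768
  t26: +0.6117
  t27: +0.4545
  t28: +4.0191
  t29: +0.3423
  t30: +2.3350
  t31: -0.0344
  t32: +1.3588
  t33: +7.9170
  t34: -0.1579
  t35: +0.6335
  t36: +1.2093
  t37: -0.4205
  t38: +4.8519
  t39: +0.5351
  t40: +2.5001
Σ = +56.2479 → |volume| = 56.25

Directed edges: 120 total, each appears once with its reverse present → watertight.

56.25 WATERTIGHT


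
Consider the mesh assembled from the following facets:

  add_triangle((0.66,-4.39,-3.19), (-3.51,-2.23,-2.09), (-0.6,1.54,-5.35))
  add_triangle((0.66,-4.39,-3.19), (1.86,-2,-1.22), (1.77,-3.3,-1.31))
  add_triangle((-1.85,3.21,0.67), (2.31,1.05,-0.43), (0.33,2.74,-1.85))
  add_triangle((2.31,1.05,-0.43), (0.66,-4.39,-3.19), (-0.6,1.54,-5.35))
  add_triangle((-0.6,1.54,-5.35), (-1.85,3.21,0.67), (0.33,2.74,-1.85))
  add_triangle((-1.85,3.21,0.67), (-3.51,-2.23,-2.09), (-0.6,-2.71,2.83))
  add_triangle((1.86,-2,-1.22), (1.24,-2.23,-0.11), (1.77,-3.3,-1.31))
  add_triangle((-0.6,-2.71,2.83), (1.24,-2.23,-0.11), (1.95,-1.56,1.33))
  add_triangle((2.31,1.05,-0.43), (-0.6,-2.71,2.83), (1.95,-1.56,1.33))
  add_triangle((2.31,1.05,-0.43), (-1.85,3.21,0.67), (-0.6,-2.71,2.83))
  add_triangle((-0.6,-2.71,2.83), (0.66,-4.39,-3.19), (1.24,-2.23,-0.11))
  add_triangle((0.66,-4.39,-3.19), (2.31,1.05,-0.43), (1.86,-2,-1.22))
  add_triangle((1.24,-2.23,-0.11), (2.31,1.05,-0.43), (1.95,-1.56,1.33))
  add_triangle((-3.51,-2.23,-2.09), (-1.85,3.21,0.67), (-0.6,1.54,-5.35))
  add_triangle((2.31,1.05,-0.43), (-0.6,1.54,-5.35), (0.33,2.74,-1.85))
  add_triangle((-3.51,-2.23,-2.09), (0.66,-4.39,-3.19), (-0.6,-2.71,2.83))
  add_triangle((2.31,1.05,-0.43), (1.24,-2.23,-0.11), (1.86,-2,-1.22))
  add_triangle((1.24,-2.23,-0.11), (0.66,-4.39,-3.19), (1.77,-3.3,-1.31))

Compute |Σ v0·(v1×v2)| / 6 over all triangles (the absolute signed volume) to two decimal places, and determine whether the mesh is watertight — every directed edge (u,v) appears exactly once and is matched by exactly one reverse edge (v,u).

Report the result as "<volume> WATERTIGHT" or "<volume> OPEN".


Per-triangle v0·(v1×v2)/6:
  t1: +18.0737
  t2: +1.0238
  t3: +3.1142
  t4: +12.0025
  t5: +5.4201
  t6: +10.5902
  t7: +0.3460
  t8: +2.2942
  t9: +0.9716
  t10: +4.5450
  t11: +4.2903
  t12: +1.7823
  t13: +1.7071
  t14: +14.7996
  t15: +4.1979
  t16: +13.8485
  t17: +1.0721
  t18: +0.6876
Σ = +100.7667 → |volume| = 100.77

Directed edges: 54 total, each appears once with its reverse present → watertight.

100.77 WATERTIGHT


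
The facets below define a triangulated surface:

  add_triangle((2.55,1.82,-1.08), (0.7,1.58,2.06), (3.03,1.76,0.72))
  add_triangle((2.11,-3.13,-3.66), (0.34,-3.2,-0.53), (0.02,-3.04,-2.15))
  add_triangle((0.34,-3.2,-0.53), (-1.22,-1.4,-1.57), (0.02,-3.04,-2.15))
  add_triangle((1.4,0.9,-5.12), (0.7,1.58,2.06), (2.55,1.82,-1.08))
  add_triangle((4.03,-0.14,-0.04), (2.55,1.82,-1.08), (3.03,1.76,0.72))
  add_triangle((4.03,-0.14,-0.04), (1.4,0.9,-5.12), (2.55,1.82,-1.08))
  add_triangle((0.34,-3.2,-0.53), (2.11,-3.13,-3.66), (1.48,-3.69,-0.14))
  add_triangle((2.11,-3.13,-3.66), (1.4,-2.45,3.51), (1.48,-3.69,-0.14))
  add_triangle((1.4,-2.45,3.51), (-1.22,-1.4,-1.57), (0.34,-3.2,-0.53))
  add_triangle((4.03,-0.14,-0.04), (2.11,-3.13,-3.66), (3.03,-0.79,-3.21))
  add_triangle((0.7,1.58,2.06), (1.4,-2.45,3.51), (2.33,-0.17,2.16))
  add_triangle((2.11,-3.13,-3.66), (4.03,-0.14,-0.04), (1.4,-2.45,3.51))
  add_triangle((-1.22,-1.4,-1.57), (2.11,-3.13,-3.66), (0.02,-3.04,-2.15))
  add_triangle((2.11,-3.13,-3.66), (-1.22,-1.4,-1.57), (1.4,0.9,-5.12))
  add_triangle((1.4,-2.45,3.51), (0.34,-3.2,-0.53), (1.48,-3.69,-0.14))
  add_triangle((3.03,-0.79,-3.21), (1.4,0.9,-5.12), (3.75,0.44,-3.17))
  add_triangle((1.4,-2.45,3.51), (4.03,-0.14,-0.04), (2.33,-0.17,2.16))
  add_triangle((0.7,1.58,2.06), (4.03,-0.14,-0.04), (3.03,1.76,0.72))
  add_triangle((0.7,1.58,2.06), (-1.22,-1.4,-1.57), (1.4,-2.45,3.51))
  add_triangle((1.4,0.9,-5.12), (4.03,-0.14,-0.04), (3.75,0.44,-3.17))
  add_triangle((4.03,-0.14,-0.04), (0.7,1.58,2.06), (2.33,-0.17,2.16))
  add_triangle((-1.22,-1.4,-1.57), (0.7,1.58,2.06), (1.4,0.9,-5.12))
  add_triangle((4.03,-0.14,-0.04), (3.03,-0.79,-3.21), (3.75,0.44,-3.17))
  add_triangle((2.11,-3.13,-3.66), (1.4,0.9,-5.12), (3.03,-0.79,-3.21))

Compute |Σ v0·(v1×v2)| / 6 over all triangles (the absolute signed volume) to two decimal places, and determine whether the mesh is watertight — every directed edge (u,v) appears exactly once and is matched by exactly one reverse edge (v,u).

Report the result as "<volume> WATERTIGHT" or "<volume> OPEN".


Per-triangle v0·(v1×v2)/6:
  t1: +1.3230
  t2: +2.0685
  t3: +0.9857
  t4: +1.9793
  t5: +2.2829
  t6: +5.8737
  t7: +2.2695
  t8: +2.8026
  t9: +2.0452
  t10: +4.8550
  t11: +2.6877
  t12: +13.1043
  t13: +1.5147
  t14: +6.8970
  t15: +1.9857
  t16: +3.1166
  t17: +3.3104
  t18: +1.7813
  t19: +1.2259
  t20: +0.0403
  t21: +2.4761
  t22: +0.9266
  t23: +2.6588
  t24: +5.6483
Σ = +73.8592 → |volume| = 73.86

Directed edges: 72 total, each appears once with its reverse present → watertight.

73.86 WATERTIGHT


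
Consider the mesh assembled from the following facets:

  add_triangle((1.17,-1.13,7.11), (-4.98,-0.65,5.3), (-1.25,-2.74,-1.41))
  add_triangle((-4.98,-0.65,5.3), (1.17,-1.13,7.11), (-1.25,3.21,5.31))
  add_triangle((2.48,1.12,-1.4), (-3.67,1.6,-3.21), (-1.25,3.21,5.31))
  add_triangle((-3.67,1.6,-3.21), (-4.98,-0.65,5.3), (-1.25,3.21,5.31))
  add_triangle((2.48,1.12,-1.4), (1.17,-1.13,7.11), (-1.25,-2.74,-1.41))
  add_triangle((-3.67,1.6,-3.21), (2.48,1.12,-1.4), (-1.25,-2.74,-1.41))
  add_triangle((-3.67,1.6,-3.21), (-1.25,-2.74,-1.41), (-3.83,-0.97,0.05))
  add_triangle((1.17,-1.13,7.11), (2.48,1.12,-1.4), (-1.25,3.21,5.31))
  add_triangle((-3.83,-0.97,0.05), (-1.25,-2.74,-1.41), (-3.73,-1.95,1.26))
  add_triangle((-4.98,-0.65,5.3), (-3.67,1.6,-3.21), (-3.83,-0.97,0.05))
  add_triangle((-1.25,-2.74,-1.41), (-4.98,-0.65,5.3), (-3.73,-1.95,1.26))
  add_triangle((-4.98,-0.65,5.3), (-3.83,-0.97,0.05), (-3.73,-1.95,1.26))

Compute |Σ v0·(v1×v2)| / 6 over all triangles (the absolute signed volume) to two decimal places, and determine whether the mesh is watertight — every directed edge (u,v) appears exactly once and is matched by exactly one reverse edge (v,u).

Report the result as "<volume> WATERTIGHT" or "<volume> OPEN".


147.12 WATERTIGHT

Per-triangle v0·(v1×v2)/6:
  t1: +20.7874
  t2: +27.6291
  t3: +14.4396
  t4: +26.7896
  t5: +8.4374
  t6: +7.5979
  t7: +7.3428
  t8: +15.2791
  t9: +2.7891
  t10: +9.7239
  t11: +2.4675
  t12: +3.8321
Σ = +147.1155 → |volume| = 147.12

Directed edges: 36 total, each appears once with its reverse present → watertight.


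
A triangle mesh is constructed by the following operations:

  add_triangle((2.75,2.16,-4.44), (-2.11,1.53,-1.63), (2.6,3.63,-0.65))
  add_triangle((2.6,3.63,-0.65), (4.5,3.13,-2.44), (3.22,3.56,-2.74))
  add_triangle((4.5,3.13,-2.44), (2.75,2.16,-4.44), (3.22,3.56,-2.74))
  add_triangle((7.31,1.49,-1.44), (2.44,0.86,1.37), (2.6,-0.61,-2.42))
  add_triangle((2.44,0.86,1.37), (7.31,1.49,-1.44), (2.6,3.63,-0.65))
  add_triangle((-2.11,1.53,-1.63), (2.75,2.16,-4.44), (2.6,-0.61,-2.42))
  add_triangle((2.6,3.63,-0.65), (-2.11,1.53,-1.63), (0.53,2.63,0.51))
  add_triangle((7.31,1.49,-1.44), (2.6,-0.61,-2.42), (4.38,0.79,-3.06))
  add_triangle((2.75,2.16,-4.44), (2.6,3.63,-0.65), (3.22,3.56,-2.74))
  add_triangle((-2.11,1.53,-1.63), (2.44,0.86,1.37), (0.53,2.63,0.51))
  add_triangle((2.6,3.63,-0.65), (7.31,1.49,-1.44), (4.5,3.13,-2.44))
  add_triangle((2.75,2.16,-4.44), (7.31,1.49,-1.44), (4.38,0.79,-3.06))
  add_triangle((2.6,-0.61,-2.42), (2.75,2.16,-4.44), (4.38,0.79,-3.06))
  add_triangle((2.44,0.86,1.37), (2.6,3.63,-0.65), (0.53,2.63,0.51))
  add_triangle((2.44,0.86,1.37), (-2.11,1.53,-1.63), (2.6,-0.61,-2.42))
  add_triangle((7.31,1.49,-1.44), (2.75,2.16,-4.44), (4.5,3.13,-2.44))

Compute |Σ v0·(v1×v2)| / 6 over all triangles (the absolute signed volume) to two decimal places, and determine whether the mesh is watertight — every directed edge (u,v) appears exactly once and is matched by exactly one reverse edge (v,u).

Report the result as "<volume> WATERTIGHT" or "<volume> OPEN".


Per-triangle v0·(v1×v2)/6:
  t1: +8.8483
  t2: +2.1104
  t3: +2.7358
  t4: +1.7273
  t5: +7.0506
  t6: +3.5254
  t7: +3.0132
  t8: +2.8127
  t9: +0.1132
  t10: -0.6388
  t11: +5.4960
  t12: +4.7697
  t13: +2.7170
  t14: +2.3307
  t15: -3.8638
  t16: +7.4819
Σ = +50.2295 → |volume| = 50.23

Directed edges: 48 total, each appears once with its reverse present → watertight.

50.23 WATERTIGHT


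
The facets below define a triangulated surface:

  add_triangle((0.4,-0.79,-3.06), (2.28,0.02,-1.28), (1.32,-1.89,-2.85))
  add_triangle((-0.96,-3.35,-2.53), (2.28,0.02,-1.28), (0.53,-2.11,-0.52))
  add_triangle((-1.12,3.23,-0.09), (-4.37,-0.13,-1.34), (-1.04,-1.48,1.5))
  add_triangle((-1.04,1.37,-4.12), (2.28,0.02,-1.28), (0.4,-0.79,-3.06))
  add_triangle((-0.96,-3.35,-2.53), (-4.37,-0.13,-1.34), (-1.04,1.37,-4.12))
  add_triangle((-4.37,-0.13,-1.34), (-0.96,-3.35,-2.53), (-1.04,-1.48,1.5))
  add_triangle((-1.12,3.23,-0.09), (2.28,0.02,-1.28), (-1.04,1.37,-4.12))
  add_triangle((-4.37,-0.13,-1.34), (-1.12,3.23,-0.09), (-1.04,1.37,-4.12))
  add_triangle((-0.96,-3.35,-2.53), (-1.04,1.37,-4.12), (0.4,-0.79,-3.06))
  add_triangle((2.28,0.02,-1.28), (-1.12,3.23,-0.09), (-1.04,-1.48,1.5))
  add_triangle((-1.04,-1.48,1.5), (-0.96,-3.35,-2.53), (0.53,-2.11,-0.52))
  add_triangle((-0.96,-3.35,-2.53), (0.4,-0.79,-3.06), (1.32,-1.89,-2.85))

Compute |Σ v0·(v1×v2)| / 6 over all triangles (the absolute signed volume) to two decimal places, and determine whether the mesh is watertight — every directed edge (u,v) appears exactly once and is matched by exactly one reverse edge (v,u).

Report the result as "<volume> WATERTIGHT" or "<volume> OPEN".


52.62 OPEN

Per-triangle v0·(v1×v2)/6:
  t1: +1.4130
  t2: +2.1836
  t3: +4.5906
  t4: +2.9043
  t5: +11.4764
  t6: +6.7596
  t7: +5.4144
  t8: +9.2930
  t9: +3.7731
  t10: +0.7261
  t11: +2.0275
  t12: +2.0629
Σ = +52.6246 → |volume| = 52.62

Directed edges: 36 total; 6 unmatched, e.g. (2.28,0.02,-1.28)→(1.32,-1.89,-2.85) → open.


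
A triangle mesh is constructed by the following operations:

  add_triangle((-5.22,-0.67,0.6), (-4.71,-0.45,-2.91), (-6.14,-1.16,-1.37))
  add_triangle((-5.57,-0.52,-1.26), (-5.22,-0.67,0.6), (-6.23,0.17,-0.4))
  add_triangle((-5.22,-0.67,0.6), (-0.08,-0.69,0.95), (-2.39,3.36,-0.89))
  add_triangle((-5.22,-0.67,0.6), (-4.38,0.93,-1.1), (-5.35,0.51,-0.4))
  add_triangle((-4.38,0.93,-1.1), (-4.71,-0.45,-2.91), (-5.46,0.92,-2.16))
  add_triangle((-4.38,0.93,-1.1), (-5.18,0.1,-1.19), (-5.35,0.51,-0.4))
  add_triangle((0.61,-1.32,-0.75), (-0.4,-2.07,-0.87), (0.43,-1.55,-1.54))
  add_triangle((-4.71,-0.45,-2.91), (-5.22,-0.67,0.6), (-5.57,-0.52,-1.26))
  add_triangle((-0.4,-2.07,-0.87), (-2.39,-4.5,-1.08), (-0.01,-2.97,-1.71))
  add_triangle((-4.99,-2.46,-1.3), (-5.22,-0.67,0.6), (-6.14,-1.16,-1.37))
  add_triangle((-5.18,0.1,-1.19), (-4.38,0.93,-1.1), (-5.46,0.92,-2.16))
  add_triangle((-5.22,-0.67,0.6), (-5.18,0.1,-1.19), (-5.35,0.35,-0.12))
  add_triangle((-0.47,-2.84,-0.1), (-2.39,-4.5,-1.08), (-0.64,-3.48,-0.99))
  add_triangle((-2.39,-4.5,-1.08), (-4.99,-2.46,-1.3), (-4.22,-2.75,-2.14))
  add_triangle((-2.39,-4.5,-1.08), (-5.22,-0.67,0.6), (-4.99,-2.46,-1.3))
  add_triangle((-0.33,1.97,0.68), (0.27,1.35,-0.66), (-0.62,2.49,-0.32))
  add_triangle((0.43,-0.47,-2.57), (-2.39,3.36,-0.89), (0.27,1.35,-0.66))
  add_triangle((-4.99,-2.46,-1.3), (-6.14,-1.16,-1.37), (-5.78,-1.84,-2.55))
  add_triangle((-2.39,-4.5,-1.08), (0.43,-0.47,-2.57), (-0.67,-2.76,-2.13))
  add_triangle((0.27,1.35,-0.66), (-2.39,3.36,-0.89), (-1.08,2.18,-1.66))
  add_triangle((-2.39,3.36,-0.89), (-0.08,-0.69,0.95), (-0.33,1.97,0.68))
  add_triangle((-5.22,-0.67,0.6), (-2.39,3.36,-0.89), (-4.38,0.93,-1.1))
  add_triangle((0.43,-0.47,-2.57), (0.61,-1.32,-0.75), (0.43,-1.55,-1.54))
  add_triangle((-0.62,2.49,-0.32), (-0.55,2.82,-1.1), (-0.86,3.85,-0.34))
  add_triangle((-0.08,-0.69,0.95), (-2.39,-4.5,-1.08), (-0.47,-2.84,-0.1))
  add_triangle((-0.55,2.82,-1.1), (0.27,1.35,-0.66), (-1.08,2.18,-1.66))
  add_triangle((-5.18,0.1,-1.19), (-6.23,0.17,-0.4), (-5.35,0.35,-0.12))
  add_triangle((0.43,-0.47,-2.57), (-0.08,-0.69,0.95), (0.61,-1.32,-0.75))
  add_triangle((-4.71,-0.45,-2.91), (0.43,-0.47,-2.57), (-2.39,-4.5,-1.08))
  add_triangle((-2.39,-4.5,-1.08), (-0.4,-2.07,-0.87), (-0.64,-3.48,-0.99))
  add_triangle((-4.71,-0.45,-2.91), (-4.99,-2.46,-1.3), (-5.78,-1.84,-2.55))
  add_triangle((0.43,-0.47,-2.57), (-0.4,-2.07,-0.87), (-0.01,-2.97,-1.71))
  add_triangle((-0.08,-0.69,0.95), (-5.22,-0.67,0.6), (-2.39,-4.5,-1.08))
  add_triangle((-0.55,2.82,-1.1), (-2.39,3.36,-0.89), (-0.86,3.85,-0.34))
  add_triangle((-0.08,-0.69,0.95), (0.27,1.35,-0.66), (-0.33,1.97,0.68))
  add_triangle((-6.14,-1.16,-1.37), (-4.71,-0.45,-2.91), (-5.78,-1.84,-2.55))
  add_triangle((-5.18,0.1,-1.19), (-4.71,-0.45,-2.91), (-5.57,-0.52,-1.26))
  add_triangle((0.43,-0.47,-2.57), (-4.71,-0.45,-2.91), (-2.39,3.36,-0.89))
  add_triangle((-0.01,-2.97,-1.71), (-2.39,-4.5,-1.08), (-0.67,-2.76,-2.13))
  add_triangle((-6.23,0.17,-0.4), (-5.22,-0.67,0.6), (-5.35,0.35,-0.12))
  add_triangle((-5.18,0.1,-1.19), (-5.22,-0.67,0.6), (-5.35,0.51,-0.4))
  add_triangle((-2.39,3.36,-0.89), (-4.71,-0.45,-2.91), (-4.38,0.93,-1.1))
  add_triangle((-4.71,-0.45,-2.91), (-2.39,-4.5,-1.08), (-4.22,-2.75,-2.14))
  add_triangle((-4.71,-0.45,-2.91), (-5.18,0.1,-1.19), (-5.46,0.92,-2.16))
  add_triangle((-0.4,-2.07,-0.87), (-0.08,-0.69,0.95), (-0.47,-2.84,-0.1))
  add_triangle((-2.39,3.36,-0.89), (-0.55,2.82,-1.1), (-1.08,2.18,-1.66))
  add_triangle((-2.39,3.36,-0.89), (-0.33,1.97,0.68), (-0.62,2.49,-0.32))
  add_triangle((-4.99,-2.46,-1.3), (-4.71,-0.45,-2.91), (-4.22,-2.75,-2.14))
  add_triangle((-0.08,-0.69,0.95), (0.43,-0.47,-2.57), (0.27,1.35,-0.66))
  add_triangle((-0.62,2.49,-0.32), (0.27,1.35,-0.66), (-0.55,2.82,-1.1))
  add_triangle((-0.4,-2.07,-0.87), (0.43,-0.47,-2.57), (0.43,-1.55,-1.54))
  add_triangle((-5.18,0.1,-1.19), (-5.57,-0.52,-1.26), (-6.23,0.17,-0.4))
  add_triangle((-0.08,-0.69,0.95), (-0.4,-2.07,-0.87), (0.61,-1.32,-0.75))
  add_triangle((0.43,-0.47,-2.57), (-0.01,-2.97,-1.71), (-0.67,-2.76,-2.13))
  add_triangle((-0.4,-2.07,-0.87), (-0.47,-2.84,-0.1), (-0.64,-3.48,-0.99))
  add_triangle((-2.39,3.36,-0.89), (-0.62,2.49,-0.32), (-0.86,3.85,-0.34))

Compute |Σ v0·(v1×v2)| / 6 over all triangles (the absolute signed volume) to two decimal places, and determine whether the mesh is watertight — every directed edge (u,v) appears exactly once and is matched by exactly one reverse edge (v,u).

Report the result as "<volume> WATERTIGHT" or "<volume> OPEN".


66.02 WATERTIGHT

Per-triangle v0·(v1×v2)/6:
  t1: +1.3958
  t2: +1.4137
  t3: +2.3125
  t4: -0.3518
  t5: -0.5332
  t6: +0.6381
  t7: +0.2161
  t8: +0.3298
  t9: +0.0844
  t10: +2.6797
  t11: +0.5951
  t12: -1.1212
  t13: +0.6476
  t14: +2.6201
  t15: +4.6905
  t16: +0.2671
  t17: +1.8402
  t18: +1.8140
  t19: +0.7186
  t20: -0.6661
  t21: +0.8444
  t22: +3.6031
  t23: +0.1759
  t24: -0.0400
  t25: +0.7438
  t26: +0.2440
  t27: +0.1720
  t28: -0.1393
  t29: +9.6678
  t30: +0.2570
  t31: -0.2128
  t32: -0.3786
  t33: +4.2333
  t34: +0.9256
  t35: +0.1212
  t36: +1.9903
  t37: +0.9995
  t38: +7.7523
  t39: +1.1300
  t40: +0.3866
  t41: +1.1834
  t42: +3.9032
  t43: +0.8362
  t44: +1.7085
  t45: -0.0136
  t46: +0.7896
  t47: +0.5710
  t48: +2.5573
  t49: +0.1088
  t50: +0.1548
  t51: +0.4375
  t52: +0.5595
  t53: +0.3737
  t54: +0.8676
  t55: +0.0006
  t56: -0.0810
Σ = +66.0244 → |volume| = 66.02

Directed edges: 168 total, each appears once with its reverse present → watertight.


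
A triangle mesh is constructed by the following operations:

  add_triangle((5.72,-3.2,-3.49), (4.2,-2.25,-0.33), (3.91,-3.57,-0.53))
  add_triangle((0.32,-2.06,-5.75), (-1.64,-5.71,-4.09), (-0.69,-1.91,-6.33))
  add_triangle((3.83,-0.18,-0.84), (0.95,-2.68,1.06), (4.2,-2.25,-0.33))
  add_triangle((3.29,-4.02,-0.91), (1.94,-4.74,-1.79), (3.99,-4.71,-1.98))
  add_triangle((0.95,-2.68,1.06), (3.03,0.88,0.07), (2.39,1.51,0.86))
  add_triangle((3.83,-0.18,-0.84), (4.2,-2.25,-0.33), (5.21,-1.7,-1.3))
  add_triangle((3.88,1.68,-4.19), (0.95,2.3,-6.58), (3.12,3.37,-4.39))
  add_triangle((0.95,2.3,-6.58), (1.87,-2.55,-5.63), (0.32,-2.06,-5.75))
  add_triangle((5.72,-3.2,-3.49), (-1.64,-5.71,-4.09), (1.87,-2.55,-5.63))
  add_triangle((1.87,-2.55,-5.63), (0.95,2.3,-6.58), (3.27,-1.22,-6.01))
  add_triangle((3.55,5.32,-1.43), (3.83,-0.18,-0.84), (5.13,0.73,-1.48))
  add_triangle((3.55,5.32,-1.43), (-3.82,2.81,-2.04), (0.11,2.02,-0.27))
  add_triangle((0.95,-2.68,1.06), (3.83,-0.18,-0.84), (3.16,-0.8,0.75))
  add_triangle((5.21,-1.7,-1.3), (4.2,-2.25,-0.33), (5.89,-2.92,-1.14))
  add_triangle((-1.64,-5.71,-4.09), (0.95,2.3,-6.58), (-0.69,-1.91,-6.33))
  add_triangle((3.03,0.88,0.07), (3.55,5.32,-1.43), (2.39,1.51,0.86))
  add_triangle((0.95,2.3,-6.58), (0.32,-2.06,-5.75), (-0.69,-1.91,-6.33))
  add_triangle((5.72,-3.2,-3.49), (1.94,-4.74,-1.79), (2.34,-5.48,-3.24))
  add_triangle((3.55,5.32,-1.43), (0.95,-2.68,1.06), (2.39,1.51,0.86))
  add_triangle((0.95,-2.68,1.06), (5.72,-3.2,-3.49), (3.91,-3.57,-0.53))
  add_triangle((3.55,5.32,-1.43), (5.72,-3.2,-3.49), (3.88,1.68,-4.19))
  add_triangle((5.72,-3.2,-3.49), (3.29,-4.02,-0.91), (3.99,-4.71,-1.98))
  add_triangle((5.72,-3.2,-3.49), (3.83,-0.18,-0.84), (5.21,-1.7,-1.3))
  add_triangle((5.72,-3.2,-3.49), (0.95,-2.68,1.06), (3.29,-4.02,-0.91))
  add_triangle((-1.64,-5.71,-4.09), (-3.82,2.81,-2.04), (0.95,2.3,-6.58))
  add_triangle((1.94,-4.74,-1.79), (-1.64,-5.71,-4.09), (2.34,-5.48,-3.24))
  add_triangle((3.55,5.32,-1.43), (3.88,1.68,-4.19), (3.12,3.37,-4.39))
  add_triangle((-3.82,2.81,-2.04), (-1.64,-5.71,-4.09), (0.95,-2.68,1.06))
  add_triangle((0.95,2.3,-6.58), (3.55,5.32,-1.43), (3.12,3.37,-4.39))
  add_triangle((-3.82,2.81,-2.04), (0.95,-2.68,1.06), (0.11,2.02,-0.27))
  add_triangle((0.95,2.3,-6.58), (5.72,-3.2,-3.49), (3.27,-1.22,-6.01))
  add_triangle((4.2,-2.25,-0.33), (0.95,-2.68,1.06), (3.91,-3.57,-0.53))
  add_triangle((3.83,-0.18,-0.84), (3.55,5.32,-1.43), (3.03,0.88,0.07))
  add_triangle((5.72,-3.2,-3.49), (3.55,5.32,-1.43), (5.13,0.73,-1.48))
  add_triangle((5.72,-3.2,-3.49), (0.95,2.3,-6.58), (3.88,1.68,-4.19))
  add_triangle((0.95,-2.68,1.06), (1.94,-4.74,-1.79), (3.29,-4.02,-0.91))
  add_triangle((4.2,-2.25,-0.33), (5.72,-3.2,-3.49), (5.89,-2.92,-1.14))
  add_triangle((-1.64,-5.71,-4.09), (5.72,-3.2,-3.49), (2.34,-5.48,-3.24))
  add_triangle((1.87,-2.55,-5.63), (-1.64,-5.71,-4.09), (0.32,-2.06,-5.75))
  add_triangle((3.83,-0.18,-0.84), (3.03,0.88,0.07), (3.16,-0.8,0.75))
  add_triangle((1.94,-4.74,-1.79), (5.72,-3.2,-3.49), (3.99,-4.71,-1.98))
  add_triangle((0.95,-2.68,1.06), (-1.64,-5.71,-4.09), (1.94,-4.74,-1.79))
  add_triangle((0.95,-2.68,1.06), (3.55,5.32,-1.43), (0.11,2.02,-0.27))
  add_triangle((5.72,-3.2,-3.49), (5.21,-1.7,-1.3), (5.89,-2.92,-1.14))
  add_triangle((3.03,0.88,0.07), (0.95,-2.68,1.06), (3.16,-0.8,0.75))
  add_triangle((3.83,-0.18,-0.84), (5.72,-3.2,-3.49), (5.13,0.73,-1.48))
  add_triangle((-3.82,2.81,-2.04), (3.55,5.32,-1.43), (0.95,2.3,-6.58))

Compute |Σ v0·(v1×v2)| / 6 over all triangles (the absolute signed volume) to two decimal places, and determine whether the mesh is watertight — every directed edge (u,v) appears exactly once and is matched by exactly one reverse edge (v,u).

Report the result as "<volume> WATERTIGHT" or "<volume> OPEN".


Per-triangle v0·(v1×v2)/6:
  t1: +3.1190
  t2: +4.8802
  t3: +0.6674
  t4: +1.2523
  t5: +1.6290
  t6: +0.7552
  t7: +6.0052
  t8: +7.2461
  t9: +21.0644
  t10: +8.0526
  t11: +0.8392
  t12: +2.7885
  t13: +1.9001
  t14: +0.3705
  t15: -2.4739
  t16: +2.3661
  t17: +4.8522
  t18: +3.9033
  t19: -2.6573
  t20: +1.6397
  t21: +15.3967
  t22: +1.6479
  t23: +1.7821
  t24: +1.1590
  t25: +37.3453
  t26: +3.8260
  t27: +5.6353
  t28: +6.4879
  t29: +6.4119
  t30: +0.3246
  t31: +7.3516
  t32: +1.5104
  t33: +2.9978
  t34: +8.9666
  t35: +17.1070
  t36: +2.7628
  t37: +0.5653
  t38: +8.7914
  t39: +7.2863
  t40: +1.2473
  t41: +3.0157
  t42: +6.7345
  t43: +1.0356
  t44: +2.1695
  t45: -0.1101
  t46: +2.0497
  t47: +29.4387
Σ = +251.1366 → |volume| = 251.14

Directed edges: 141 total; 3 unmatched, e.g. (1.87,-2.55,-5.63)→(5.72,-3.2,-3.49) → open.

251.14 OPEN


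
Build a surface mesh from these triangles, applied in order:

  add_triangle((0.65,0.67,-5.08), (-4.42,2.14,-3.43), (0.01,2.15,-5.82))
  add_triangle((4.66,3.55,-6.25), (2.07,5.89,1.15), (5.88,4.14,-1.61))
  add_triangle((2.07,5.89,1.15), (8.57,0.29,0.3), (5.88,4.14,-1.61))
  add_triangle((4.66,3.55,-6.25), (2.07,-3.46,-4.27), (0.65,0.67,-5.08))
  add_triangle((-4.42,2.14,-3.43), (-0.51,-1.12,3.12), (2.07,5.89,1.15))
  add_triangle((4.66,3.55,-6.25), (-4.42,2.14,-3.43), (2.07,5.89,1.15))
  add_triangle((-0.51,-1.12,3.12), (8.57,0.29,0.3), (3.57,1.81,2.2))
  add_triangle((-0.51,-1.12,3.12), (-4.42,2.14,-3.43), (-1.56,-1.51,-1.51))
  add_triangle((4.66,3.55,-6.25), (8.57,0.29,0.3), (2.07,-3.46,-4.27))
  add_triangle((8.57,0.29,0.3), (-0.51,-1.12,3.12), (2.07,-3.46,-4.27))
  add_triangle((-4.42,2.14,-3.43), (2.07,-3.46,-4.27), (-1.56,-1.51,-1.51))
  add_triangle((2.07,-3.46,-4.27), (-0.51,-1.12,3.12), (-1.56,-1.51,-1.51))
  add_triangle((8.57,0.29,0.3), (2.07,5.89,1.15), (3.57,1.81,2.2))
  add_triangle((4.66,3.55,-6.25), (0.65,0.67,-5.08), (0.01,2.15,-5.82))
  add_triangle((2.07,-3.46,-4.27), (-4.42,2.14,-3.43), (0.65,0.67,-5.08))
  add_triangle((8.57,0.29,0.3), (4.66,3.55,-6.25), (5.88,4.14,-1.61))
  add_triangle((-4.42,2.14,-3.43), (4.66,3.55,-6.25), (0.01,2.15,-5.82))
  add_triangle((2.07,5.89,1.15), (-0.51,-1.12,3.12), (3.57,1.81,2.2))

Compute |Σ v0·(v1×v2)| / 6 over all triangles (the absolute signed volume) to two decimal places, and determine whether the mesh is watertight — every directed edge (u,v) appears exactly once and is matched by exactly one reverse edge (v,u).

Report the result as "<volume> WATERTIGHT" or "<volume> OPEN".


Per-triangle v0·(v1×v2)/6:
  t1: +4.6372
  t2: +22.0593
  t3: +21.1603
  t4: +16.6654
  t5: +17.3910
  t6: +48.1416
  t7: +10.8391
  t8: +6.1685
  t9: +53.3763
  t10: +22.6611
  t11: +9.2642
  t12: +6.1550
  t13: +14.6496
  t14: +6.2137
  t15: +14.3737
  t16: +27.3018
  t17: +9.2650
  t18: +9.8267
Σ = +320.1494 → |volume| = 320.15

Directed edges: 54 total, each appears once with its reverse present → watertight.

320.15 WATERTIGHT


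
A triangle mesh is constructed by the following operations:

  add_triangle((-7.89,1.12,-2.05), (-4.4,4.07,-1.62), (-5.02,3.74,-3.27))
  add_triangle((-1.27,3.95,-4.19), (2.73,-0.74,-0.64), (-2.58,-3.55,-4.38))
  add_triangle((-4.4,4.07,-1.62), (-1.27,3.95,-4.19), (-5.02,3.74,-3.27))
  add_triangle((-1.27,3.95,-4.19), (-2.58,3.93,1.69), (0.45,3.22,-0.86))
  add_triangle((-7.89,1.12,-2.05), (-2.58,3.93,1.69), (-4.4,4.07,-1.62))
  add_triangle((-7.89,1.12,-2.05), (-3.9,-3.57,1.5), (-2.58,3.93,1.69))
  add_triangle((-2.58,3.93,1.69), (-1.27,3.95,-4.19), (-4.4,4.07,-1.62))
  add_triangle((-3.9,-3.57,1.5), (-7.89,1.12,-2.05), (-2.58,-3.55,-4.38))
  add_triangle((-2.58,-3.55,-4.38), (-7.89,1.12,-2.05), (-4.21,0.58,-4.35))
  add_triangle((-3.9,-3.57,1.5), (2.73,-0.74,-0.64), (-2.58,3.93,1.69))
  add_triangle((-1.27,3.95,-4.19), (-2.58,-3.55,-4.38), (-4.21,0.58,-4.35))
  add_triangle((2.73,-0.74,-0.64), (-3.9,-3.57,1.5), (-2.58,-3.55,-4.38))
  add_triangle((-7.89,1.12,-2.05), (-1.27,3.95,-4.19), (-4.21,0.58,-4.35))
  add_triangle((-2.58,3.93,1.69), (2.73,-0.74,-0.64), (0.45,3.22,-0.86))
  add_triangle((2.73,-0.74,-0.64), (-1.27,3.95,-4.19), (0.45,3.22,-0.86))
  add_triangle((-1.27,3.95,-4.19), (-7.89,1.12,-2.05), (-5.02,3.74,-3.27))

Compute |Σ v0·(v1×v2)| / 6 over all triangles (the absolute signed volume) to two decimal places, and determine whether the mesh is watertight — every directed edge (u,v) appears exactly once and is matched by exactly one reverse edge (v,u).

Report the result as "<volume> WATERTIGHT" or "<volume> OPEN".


Per-triangle v0·(v1×v2)/6:
  t1: +7.0079
  t2: +16.8550
  t3: +5.3598
  t4: +7.9437
  t5: +12.9284
  t6: +24.5773
  t7: +9.5861
  t8: +33.0590
  t9: +16.6827
  t10: +3.1456
  t11: +12.4266
  t12: +11.6273
  t13: +16.2307
  t14: +2.7592
  t15: +5.5862
  t16: +5.6226
Σ = +191.3981 → |volume| = 191.40

Directed edges: 48 total, each appears once with its reverse present → watertight.

191.40 WATERTIGHT


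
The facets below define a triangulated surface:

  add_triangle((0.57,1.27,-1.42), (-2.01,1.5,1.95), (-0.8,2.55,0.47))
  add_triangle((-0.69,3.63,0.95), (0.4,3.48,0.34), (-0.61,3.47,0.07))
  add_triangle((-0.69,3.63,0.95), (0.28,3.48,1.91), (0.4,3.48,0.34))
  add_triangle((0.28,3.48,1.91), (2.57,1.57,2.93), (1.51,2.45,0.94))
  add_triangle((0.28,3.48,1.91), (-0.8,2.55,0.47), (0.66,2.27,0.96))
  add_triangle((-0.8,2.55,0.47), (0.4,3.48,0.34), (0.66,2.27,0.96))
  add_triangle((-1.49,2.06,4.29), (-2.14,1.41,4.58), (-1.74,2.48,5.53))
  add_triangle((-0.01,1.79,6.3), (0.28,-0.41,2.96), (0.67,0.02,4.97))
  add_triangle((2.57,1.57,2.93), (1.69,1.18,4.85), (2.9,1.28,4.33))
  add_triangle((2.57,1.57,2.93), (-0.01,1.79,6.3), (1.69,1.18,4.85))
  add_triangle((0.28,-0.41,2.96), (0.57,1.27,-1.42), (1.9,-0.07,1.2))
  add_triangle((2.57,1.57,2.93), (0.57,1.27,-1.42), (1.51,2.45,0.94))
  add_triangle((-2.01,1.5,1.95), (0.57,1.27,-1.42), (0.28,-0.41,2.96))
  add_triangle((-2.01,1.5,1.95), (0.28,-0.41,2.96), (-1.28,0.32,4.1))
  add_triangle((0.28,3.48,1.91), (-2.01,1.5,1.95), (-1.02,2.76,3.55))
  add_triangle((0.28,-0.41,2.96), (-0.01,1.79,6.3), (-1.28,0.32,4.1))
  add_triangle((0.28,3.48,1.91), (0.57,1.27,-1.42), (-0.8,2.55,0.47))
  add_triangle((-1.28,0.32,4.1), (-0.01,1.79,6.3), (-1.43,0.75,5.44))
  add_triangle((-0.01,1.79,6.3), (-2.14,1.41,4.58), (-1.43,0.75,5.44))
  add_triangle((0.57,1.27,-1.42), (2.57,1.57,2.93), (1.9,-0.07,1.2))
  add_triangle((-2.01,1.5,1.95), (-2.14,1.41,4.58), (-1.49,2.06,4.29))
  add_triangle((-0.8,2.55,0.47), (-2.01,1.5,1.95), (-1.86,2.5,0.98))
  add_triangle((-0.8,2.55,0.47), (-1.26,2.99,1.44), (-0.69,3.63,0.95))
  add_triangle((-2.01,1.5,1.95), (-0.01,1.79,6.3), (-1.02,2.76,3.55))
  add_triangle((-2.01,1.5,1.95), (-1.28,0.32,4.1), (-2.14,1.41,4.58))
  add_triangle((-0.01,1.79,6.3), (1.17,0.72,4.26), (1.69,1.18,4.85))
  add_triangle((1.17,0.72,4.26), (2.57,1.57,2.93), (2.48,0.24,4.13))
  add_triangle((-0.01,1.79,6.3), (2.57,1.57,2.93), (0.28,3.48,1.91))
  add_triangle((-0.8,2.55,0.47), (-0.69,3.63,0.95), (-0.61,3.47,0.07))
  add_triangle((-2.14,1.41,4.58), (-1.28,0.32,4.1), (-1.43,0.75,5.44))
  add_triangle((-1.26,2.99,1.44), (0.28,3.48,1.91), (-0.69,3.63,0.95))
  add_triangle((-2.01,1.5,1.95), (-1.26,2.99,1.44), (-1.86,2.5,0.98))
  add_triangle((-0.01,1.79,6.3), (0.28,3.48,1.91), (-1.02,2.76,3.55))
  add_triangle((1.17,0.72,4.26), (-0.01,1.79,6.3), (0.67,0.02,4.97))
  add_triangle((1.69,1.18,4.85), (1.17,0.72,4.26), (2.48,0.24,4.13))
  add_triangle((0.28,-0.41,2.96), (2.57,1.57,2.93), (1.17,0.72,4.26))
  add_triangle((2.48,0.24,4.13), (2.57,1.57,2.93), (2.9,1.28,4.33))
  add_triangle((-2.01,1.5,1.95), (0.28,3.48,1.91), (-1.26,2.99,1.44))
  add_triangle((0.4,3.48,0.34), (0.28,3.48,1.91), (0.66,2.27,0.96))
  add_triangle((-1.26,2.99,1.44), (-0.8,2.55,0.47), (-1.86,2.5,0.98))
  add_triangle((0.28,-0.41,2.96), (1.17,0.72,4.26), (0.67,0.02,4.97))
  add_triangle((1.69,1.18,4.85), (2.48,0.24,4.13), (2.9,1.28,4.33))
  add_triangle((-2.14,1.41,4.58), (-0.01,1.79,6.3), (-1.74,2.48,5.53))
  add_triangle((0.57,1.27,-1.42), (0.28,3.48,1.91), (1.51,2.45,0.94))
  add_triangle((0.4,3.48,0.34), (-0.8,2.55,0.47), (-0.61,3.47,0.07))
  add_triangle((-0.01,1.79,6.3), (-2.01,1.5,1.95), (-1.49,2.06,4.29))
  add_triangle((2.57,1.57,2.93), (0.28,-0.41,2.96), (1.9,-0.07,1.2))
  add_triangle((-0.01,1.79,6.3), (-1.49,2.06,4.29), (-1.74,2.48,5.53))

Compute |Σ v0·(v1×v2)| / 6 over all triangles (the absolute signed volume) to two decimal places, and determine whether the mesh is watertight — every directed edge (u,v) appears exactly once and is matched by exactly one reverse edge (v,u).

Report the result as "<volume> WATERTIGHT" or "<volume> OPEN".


Per-triangle v0·(v1×v2)/6:
  t1: +0.3934
  t2: +0.5211
  t3: +0.9668
  t4: +2.1485
  t5: -0.4240
  t6: -0.5192
  t7: +0.1709
  t8: +0.4743
  t9: +0.6803
  t10: +1.8500
  t11: -0.9125
  t12: +1.0457
  t13: -1.7770
  t14: -0.4952
  t15: +1.7034
  t16: +1.9254
  t17: +1.4865
  t18: +0.1971
  t19: +1.9440
  t20: +1.4726
  t21: +0.9734
  t22: -0.4254
  t23: +0.2080
  t24: +2.6830
  t25: +0.3538
  t26: +0.6295
  t27: -1.6010
  t28: +7.7215
  t29: +0.1658
  t30: +0.3509
  t31: +0.7926
  t32: +0.6472
  t33: +3.6490
  t34: +1.3710
  t35: +0.4606
  t36: +0.7342
  t37: +0.2848
  t38: +1.2291
  t39: +0.4148
  t40: +0.3353
  t41: +0.1389
  t42: +1.0507
  t43: +1.8375
  t44: +1.5023
  t45: -0.2998
  t46: -0.2992
  t47: +1.6325
  t48: +0.1136
Σ = +39.5067 → |volume| = 39.51

Directed edges: 144 total, each appears once with its reverse present → watertight.

39.51 WATERTIGHT


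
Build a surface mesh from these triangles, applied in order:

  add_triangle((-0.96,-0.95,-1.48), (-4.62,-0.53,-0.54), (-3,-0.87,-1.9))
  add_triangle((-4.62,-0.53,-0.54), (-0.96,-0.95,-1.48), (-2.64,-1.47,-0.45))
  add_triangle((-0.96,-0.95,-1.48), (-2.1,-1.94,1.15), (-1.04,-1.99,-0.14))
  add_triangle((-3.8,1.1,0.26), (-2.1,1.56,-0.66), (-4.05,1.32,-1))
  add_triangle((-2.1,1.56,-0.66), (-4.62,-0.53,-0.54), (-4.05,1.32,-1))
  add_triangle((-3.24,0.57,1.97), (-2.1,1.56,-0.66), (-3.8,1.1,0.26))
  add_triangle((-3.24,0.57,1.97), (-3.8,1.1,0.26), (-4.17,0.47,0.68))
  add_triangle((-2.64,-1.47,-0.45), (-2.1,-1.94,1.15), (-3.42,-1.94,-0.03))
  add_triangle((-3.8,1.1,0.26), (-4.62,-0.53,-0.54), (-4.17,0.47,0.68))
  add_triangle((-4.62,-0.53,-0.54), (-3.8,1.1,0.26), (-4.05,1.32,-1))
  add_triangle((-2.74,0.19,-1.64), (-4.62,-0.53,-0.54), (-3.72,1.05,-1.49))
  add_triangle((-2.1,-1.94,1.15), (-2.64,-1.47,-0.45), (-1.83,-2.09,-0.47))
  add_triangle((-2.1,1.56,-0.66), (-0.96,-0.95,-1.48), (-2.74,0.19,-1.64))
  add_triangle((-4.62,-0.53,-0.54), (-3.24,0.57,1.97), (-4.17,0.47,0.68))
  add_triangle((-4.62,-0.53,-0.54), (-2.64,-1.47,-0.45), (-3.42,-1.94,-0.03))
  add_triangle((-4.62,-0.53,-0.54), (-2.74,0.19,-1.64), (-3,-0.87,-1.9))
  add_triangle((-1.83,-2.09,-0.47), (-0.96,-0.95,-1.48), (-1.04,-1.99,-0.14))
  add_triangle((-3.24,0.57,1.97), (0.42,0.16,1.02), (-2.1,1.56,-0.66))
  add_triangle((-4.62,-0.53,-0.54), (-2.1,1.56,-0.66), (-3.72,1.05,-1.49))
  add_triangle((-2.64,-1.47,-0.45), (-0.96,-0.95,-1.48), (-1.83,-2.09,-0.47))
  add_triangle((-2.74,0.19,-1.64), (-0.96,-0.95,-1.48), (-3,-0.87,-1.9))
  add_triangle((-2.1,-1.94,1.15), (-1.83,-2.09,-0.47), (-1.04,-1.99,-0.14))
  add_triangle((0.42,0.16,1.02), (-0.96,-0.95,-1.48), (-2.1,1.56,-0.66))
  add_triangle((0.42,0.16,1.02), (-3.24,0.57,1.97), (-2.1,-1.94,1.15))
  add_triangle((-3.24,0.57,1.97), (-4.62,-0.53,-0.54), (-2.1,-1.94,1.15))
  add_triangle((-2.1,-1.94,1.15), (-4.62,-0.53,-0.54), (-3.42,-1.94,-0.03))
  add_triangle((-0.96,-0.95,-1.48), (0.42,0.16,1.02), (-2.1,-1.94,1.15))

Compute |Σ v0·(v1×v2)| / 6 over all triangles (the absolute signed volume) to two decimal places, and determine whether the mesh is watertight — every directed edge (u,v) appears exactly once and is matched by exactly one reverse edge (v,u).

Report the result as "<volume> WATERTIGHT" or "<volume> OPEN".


Per-triangle v0·(v1×v2)/6:
  t1: +0.4481
  t2: +1.1378
  t3: -0.7068
  t4: +0.6949
  t5: -0.1606
  t6: +0.8670
  t7: +0.7242
  t8: +0.1638
  t9: +0.8664
  t10: +1.5904
  t11: +1.0909
  t12: +0.7642
  t13: +0.3077
  t14: +0.8687
  t15: +0.5008
  t16: +1.1360
  t17: +0.2961
  t18: +1.0646
  t19: +0.9919
  t20: +0.5914
  t21: +0.3973
  t22: +0.4311
  t23: -0.3223
  t24: +1.5745
  t25: +4.0846
  t26: +1.1792
  t27: +0.1877
Σ = +20.7698 → |volume| = 20.77

Directed edges: 81 total; 3 unmatched, e.g. (-3.72,1.05,-1.49)→(-2.74,0.19,-1.64) → open.

20.77 OPEN


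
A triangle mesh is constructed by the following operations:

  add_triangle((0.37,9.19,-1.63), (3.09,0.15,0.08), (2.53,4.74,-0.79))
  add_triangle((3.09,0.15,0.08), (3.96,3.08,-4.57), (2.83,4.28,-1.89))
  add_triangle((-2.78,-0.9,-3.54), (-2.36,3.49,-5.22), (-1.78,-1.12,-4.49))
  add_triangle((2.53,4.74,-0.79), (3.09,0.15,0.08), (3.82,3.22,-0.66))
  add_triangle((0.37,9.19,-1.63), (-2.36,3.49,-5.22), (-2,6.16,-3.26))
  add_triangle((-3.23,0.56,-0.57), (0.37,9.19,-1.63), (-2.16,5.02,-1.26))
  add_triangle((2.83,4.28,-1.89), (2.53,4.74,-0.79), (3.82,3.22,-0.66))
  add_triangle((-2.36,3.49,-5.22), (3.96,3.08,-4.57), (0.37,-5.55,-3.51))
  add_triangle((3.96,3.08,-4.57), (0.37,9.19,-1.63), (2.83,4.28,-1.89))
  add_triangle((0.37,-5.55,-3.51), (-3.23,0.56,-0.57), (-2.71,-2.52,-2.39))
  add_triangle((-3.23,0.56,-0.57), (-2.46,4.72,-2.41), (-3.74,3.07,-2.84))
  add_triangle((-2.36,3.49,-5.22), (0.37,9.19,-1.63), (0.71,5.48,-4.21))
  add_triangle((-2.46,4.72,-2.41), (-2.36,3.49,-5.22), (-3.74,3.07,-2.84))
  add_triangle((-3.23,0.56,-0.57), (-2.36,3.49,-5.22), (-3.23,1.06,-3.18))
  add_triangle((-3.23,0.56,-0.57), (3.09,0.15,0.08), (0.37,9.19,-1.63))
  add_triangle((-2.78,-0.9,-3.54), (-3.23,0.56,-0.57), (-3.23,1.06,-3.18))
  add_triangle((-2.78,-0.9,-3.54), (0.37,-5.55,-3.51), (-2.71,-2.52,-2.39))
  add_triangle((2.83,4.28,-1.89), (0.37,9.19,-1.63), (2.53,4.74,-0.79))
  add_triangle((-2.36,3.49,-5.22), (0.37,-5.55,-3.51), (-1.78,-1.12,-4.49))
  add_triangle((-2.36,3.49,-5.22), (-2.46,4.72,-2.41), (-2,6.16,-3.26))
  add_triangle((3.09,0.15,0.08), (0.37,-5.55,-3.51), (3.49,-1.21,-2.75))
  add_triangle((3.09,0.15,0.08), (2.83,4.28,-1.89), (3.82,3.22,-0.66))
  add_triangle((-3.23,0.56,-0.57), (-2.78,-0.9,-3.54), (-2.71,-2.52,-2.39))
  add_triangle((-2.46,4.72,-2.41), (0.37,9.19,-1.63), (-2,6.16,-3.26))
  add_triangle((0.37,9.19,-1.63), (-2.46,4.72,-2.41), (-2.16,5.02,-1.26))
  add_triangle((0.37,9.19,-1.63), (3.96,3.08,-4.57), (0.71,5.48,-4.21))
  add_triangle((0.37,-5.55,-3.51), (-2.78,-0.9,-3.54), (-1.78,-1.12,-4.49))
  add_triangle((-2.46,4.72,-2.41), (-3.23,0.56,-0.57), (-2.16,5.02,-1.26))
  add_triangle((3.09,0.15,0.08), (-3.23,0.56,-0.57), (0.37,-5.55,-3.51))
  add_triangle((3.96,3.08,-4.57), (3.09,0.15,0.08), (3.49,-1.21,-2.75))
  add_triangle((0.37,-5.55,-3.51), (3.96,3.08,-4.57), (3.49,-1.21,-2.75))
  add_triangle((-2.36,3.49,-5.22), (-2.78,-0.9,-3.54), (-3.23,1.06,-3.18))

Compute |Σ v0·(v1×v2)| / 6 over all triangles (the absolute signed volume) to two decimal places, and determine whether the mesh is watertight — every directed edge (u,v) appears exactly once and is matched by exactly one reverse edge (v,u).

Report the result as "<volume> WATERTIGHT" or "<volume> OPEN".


Per-triangle v0·(v1×v2)/6:
  t1: +0.1424
  t2: +7.0488
  t3: +4.9403
  t4: +0.4676
  t5: +7.5410
  t6: +0.1385
  t7: +1.9002
  t8: +41.4423
  t9: +9.7349
  t10: -0.1087
  t11: +2.4629
  t12: +15.8502
  t13: +5.2461
  t14: +3.0358
  t15: -1.6922
  t16: +2.7626
  t17: +5.8169
  t18: +4.2582
  t19: +5.3003
  t20: +3.3228
  t21: +5.6444
  t22: +1.4491
  t23: +3.4858
  t24: +3.3819
  t25: +4.1902
  t26: +16.0090
  t27: +4.8378
  t28: +2.9101
  t29: -2.6939
  t30: +7.5435
  t31: +12.9079
  t32: +3.9999
Σ = +183.2764 → |volume| = 183.28

Directed edges: 96 total; 6 unmatched, e.g. (-2.36,3.49,-5.22)→(3.96,3.08,-4.57) → open.

183.28 OPEN
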